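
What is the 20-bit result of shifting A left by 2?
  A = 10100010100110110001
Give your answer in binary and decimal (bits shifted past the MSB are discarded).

Shift left by 2: drop the top 2 bit(s), append 2 zero(s) on the right.
  10100010100110110001  ->  discard [10], keep [100010100110110001], append 00
= 10001010011011000100

Answer: 10001010011011000100 (566980)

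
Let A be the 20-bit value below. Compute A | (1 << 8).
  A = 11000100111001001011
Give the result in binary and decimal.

Mask = 1 << 8 = 00000000000100000000
Bit 8 of A is 0, so OR-ing with the mask flips it to 1.
  11000100111001001011
| 00000000000100000000
----------------------
  11000100111101001011

Answer: 11000100111101001011 (806731)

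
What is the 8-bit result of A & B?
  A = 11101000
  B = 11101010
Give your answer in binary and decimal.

Apply & to each column (1 only where both bits are 1):
  11101000
& 11101010
----------
  11101000

Answer: 11101000 (232)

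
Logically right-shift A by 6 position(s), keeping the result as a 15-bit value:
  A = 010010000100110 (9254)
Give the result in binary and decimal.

Logical shift right by 6: drop the bottom 6 bit(s), prepend 6 zero(s) on the left.
  010010000100110  ->  keep [010010000], discard [100110], prepend 000000
= 000000010010000

Answer: 000000010010000 (144)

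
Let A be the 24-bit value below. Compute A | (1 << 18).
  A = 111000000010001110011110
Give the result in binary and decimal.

Mask = 1 << 18 = 000001000000000000000000
Bit 18 of A is 0, so OR-ing with the mask flips it to 1.
  111000000010001110011110
| 000001000000000000000000
--------------------------
  111001000010001110011110

Answer: 111001000010001110011110 (14951326)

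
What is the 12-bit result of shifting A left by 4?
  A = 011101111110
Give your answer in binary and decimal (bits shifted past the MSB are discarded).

Shift left by 4: drop the top 4 bit(s), append 4 zero(s) on the right.
  011101111110  ->  discard [0111], keep [01111110], append 0000
= 011111100000

Answer: 011111100000 (2016)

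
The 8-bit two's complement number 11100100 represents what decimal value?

MSB is 1, so the value is negative. Find the magnitude:
1. Invert bits:  00011011
2. Add 1:        00011100  = 28
3. Apply sign:   -28

Answer: -28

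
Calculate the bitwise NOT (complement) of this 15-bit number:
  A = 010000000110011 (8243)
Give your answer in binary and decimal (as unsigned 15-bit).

Flip each bit (0->1, 1->0):
  010000000110011
  101111111001100

Answer: 101111111001100 (24524)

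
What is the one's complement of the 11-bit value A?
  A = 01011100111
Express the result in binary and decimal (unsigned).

Flip each bit (0->1, 1->0):
  01011100111
  10100011000

Answer: 10100011000 (1304)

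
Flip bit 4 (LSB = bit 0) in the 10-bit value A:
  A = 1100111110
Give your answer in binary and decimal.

Mask = 1 << 4 = 0000010000
Bit 4 of A is 1; XOR with the mask flips it to 0.
  1100111110
^ 0000010000
------------
  1100101110

Answer: 1100101110 (814)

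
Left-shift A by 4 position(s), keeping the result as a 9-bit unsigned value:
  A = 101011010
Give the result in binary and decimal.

Shift left by 4: drop the top 4 bit(s), append 4 zero(s) on the right.
  101011010  ->  discard [1010], keep [11010], append 0000
= 110100000

Answer: 110100000 (416)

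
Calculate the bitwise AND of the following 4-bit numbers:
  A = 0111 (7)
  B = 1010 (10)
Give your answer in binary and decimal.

Apply & to each column (1 only where both bits are 1):
  0111
& 1010
------
  0010

Answer: 0010 (2)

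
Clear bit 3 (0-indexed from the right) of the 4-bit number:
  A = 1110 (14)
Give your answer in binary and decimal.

Mask = ~(1 << 3) = 0111
Bit 3 of A is 1, so AND-ing with the mask clears it to 0.
  1110
& 0111
------
  0110

Answer: 0110 (6)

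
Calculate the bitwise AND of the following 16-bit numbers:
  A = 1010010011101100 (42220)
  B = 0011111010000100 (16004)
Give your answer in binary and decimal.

Apply & to each column (1 only where both bits are 1):
  1010010011101100
& 0011111010000100
------------------
  0010010010000100

Answer: 0010010010000100 (9348)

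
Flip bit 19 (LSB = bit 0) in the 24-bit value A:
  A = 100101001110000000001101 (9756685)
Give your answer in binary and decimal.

Mask = 1 << 19 = 000010000000000000000000
Bit 19 of A is 0; XOR with the mask flips it to 1.
  100101001110000000001101
^ 000010000000000000000000
--------------------------
  100111001110000000001101

Answer: 100111001110000000001101 (10280973)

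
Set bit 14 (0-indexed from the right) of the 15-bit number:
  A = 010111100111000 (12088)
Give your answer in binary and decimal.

Mask = 1 << 14 = 100000000000000
Bit 14 of A is 0, so OR-ing with the mask flips it to 1.
  010111100111000
| 100000000000000
-----------------
  110111100111000

Answer: 110111100111000 (28472)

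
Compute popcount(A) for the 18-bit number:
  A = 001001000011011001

001001000011011001
1-bits at positions (from bit 0 = LSB): 0, 3, 4, 6, 7, 12, 15
Count = 7

Answer: 7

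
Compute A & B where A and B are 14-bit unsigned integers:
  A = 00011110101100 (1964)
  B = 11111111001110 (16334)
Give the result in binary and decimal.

Apply & to each column (1 only where both bits are 1):
  00011110101100
& 11111111001110
----------------
  00011110001100

Answer: 00011110001100 (1932)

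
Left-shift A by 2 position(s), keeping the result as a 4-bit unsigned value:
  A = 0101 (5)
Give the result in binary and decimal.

Shift left by 2: drop the top 2 bit(s), append 2 zero(s) on the right.
  0101  ->  discard [01], keep [01], append 00
= 0100

Answer: 0100 (4)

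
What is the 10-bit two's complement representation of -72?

1. Binary of +72:  0001001000
2. Invert bits:     1110110111
3. Add 1:           1110111000

Answer: 1110111000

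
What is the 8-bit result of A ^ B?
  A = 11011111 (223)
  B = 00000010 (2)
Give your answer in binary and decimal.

Apply ^ to each column (1 where bits differ):
  11011111
^ 00000010
----------
  11011101

Answer: 11011101 (221)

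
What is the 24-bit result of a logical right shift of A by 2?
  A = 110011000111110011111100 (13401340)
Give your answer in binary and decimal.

Logical shift right by 2: drop the bottom 2 bit(s), prepend 2 zero(s) on the left.
  110011000111110011111100  ->  keep [1100110001111100111111], discard [00], prepend 00
= 001100110001111100111111

Answer: 001100110001111100111111 (3350335)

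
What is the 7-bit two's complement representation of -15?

1. Binary of +15:  0001111
2. Invert bits:     1110000
3. Add 1:           1110001

Answer: 1110001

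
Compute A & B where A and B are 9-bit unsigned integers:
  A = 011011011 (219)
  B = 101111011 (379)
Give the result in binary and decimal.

Apply & to each column (1 only where both bits are 1):
  011011011
& 101111011
-----------
  001011011

Answer: 001011011 (91)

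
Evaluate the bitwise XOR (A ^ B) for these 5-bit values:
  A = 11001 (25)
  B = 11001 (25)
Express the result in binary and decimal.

Apply ^ to each column (1 where bits differ):
  11001
^ 11001
-------
  00000

Answer: 00000 (0)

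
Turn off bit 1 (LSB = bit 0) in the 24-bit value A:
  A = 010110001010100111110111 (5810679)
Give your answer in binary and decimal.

Mask = ~(1 << 1) = 111111111111111111111101
Bit 1 of A is 1, so AND-ing with the mask clears it to 0.
  010110001010100111110111
& 111111111111111111111101
--------------------------
  010110001010100111110101

Answer: 010110001010100111110101 (5810677)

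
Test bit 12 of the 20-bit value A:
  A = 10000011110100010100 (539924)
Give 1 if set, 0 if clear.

Bit 12 is the 13th from the right.
  10000011110100010100
         ^
That bit is 1.

Answer: 1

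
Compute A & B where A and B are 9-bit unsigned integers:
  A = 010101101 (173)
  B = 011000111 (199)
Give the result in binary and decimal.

Apply & to each column (1 only where both bits are 1):
  010101101
& 011000111
-----------
  010000101

Answer: 010000101 (133)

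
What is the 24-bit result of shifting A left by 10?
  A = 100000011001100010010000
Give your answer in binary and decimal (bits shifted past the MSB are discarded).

Shift left by 10: drop the top 10 bit(s), append 10 zero(s) on the right.
  100000011001100010010000  ->  discard [1000000110], keep [01100010010000], append 0000000000
= 011000100100000000000000

Answer: 011000100100000000000000 (6438912)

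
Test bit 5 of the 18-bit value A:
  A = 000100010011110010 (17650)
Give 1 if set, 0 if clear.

Bit 5 is the 6th from the right.
  000100010011110010
              ^
That bit is 1.

Answer: 1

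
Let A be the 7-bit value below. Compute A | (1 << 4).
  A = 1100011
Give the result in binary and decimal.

Mask = 1 << 4 = 0010000
Bit 4 of A is 0, so OR-ing with the mask flips it to 1.
  1100011
| 0010000
---------
  1110011

Answer: 1110011 (115)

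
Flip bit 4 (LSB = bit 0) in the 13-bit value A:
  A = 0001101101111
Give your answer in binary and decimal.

Mask = 1 << 4 = 0000000010000
Bit 4 of A is 0; XOR with the mask flips it to 1.
  0001101101111
^ 0000000010000
---------------
  0001101111111

Answer: 0001101111111 (895)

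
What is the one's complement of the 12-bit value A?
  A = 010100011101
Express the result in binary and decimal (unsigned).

Flip each bit (0->1, 1->0):
  010100011101
  101011100010

Answer: 101011100010 (2786)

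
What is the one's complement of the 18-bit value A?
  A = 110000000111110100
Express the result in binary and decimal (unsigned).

Flip each bit (0->1, 1->0):
  110000000111110100
  001111111000001011

Answer: 001111111000001011 (65035)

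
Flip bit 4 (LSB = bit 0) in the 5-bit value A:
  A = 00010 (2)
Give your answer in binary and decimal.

Mask = 1 << 4 = 10000
Bit 4 of A is 0; XOR with the mask flips it to 1.
  00010
^ 10000
-------
  10010

Answer: 10010 (18)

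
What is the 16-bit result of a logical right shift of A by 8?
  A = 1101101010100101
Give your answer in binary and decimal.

Logical shift right by 8: drop the bottom 8 bit(s), prepend 8 zero(s) on the left.
  1101101010100101  ->  keep [11011010], discard [10100101], prepend 00000000
= 0000000011011010

Answer: 0000000011011010 (218)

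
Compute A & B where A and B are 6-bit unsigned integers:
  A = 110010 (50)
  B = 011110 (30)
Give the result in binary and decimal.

Apply & to each column (1 only where both bits are 1):
  110010
& 011110
--------
  010010

Answer: 010010 (18)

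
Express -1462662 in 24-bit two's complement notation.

1. Binary of +1462662:  000101100101000110000110
2. Invert bits:     111010011010111001111001
3. Add 1:           111010011010111001111010

Answer: 111010011010111001111010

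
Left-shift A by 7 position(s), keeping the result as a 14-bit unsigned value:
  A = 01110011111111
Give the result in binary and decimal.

Shift left by 7: drop the top 7 bit(s), append 7 zero(s) on the right.
  01110011111111  ->  discard [0111001], keep [1111111], append 0000000
= 11111110000000

Answer: 11111110000000 (16256)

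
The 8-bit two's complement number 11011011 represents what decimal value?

MSB is 1, so the value is negative. Find the magnitude:
1. Invert bits:  00100100
2. Add 1:        00100101  = 37
3. Apply sign:   -37

Answer: -37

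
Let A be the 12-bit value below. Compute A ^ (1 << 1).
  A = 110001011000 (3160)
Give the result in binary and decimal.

Mask = 1 << 1 = 000000000010
Bit 1 of A is 0; XOR with the mask flips it to 1.
  110001011000
^ 000000000010
--------------
  110001011010

Answer: 110001011010 (3162)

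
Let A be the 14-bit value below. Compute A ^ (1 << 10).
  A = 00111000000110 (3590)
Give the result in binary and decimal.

Mask = 1 << 10 = 00010000000000
Bit 10 of A is 1; XOR with the mask flips it to 0.
  00111000000110
^ 00010000000000
----------------
  00101000000110

Answer: 00101000000110 (2566)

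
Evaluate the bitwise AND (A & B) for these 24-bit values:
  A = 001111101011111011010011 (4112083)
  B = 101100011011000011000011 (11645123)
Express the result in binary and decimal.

Apply & to each column (1 only where both bits are 1):
  001111101011111011010011
& 101100011011000011000011
--------------------------
  001100001011000011000011

Answer: 001100001011000011000011 (3190979)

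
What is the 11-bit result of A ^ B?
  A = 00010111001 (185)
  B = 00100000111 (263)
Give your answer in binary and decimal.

Apply ^ to each column (1 where bits differ):
  00010111001
^ 00100000111
-------------
  00110111110

Answer: 00110111110 (446)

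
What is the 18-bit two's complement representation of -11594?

1. Binary of +11594:  000010110101001010
2. Invert bits:     111101001010110101
3. Add 1:           111101001010110110

Answer: 111101001010110110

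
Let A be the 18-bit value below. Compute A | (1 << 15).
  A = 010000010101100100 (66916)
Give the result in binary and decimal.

Mask = 1 << 15 = 001000000000000000
Bit 15 of A is 0, so OR-ing with the mask flips it to 1.
  010000010101100100
| 001000000000000000
--------------------
  011000010101100100

Answer: 011000010101100100 (99684)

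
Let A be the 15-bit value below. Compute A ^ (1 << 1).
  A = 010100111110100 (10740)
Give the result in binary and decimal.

Mask = 1 << 1 = 000000000000010
Bit 1 of A is 0; XOR with the mask flips it to 1.
  010100111110100
^ 000000000000010
-----------------
  010100111110110

Answer: 010100111110110 (10742)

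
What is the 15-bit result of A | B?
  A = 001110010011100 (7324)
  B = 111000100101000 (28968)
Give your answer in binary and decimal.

Apply | to each column (1 where either bit is 1):
  001110010011100
| 111000100101000
-----------------
  111110110111100

Answer: 111110110111100 (32188)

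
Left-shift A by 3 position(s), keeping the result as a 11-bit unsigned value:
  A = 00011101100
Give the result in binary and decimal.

Shift left by 3: drop the top 3 bit(s), append 3 zero(s) on the right.
  00011101100  ->  discard [000], keep [11101100], append 000
= 11101100000

Answer: 11101100000 (1888)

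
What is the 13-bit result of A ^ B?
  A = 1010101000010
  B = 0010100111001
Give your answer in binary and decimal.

Apply ^ to each column (1 where bits differ):
  1010101000010
^ 0010100111001
---------------
  1000001111011

Answer: 1000001111011 (4219)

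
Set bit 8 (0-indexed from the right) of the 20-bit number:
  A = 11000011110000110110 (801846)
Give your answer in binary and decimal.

Mask = 1 << 8 = 00000000000100000000
Bit 8 of A is 0, so OR-ing with the mask flips it to 1.
  11000011110000110110
| 00000000000100000000
----------------------
  11000011110100110110

Answer: 11000011110100110110 (802102)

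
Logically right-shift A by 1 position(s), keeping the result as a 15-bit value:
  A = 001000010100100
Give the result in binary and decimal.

Logical shift right by 1: drop the bottom 1 bit(s), prepend 1 zero(s) on the left.
  001000010100100  ->  keep [00100001010010], discard [0], prepend 0
= 000100001010010

Answer: 000100001010010 (2130)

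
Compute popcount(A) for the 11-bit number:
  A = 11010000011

11010000011
1-bits at positions (from bit 0 = LSB): 0, 1, 7, 9, 10
Count = 5

Answer: 5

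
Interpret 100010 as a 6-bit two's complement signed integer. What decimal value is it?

MSB is 1, so the value is negative. Find the magnitude:
1. Invert bits:  011101
2. Add 1:        011110  = 30
3. Apply sign:   -30

Answer: -30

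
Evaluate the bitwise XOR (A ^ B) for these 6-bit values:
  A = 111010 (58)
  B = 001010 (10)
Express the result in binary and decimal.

Apply ^ to each column (1 where bits differ):
  111010
^ 001010
--------
  110000

Answer: 110000 (48)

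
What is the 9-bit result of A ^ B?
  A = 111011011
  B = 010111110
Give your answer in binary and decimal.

Apply ^ to each column (1 where bits differ):
  111011011
^ 010111110
-----------
  101100101

Answer: 101100101 (357)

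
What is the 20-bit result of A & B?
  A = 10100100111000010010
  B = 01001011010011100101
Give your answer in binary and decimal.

Apply & to each column (1 only where both bits are 1):
  10100100111000010010
& 01001011010011100101
----------------------
  00000000010000000000

Answer: 00000000010000000000 (1024)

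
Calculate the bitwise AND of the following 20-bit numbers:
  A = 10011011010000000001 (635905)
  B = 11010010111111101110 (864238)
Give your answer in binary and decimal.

Apply & to each column (1 only where both bits are 1):
  10011011010000000001
& 11010010111111101110
----------------------
  10010010010000000000

Answer: 10010010010000000000 (599040)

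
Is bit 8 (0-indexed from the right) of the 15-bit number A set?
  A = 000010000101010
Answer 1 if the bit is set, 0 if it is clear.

Bit 8 is the 9th from the right.
  000010000101010
        ^
That bit is 0.

Answer: 0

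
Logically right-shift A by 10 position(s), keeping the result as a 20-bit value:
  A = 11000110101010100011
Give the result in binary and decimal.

Logical shift right by 10: drop the bottom 10 bit(s), prepend 10 zero(s) on the left.
  11000110101010100011  ->  keep [1100011010], discard [1010100011], prepend 0000000000
= 00000000001100011010

Answer: 00000000001100011010 (794)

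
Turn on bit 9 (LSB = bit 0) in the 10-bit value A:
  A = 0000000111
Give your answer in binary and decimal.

Mask = 1 << 9 = 1000000000
Bit 9 of A is 0, so OR-ing with the mask flips it to 1.
  0000000111
| 1000000000
------------
  1000000111

Answer: 1000000111 (519)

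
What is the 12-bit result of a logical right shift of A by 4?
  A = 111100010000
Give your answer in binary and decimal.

Logical shift right by 4: drop the bottom 4 bit(s), prepend 4 zero(s) on the left.
  111100010000  ->  keep [11110001], discard [0000], prepend 0000
= 000011110001

Answer: 000011110001 (241)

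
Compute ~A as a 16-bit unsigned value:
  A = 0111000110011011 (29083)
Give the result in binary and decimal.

Flip each bit (0->1, 1->0):
  0111000110011011
  1000111001100100

Answer: 1000111001100100 (36452)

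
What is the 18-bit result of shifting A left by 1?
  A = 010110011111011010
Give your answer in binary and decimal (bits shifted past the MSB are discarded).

Shift left by 1: drop the top 1 bit(s), append 1 zero(s) on the right.
  010110011111011010  ->  discard [0], keep [10110011111011010], append 0
= 101100111110110100

Answer: 101100111110110100 (184244)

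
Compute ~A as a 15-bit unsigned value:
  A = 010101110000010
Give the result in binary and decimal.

Flip each bit (0->1, 1->0):
  010101110000010
  101010001111101

Answer: 101010001111101 (21629)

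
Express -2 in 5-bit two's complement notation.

1. Binary of +2:  00010
2. Invert bits:     11101
3. Add 1:           11110

Answer: 11110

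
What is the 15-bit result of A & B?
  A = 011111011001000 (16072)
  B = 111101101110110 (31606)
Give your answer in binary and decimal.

Apply & to each column (1 only where both bits are 1):
  011111011001000
& 111101101110110
-----------------
  011101001000000

Answer: 011101001000000 (14912)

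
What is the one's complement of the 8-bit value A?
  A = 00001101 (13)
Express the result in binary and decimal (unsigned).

Flip each bit (0->1, 1->0):
  00001101
  11110010

Answer: 11110010 (242)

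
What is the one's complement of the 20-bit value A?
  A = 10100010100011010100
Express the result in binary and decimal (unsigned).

Flip each bit (0->1, 1->0):
  10100010100011010100
  01011101011100101011

Answer: 01011101011100101011 (382763)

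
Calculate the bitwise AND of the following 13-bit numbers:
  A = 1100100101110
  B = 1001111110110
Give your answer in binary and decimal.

Apply & to each column (1 only where both bits are 1):
  1100100101110
& 1001111110110
---------------
  1000100100110

Answer: 1000100100110 (4390)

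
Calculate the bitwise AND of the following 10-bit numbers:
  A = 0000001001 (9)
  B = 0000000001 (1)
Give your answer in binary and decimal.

Apply & to each column (1 only where both bits are 1):
  0000001001
& 0000000001
------------
  0000000001

Answer: 0000000001 (1)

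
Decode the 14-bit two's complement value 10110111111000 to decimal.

MSB is 1, so the value is negative. Find the magnitude:
1. Invert bits:  01001000000111
2. Add 1:        01001000001000  = 4616
3. Apply sign:   -4616

Answer: -4616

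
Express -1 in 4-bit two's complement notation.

1. Binary of +1:  0001
2. Invert bits:     1110
3. Add 1:           1111

Answer: 1111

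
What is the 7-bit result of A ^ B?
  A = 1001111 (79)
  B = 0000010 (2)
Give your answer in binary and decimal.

Apply ^ to each column (1 where bits differ):
  1001111
^ 0000010
---------
  1001101

Answer: 1001101 (77)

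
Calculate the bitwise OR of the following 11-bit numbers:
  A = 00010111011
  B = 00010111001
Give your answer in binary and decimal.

Apply | to each column (1 where either bit is 1):
  00010111011
| 00010111001
-------------
  00010111011

Answer: 00010111011 (187)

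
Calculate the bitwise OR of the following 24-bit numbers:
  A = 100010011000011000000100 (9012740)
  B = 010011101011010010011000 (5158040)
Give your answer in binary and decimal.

Apply | to each column (1 where either bit is 1):
  100010011000011000000100
| 010011101011010010011000
--------------------------
  110011111011011010011100

Answer: 110011111011011010011100 (13612700)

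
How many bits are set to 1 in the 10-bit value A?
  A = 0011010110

0011010110
1-bits at positions (from bit 0 = LSB): 1, 2, 4, 6, 7
Count = 5

Answer: 5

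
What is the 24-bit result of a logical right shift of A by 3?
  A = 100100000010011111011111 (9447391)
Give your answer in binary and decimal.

Logical shift right by 3: drop the bottom 3 bit(s), prepend 3 zero(s) on the left.
  100100000010011111011111  ->  keep [100100000010011111011], discard [111], prepend 000
= 000100100000010011111011

Answer: 000100100000010011111011 (1180923)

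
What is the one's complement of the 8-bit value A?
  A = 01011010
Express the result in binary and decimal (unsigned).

Flip each bit (0->1, 1->0):
  01011010
  10100101

Answer: 10100101 (165)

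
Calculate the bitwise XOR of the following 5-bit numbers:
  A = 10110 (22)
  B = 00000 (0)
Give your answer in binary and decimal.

Apply ^ to each column (1 where bits differ):
  10110
^ 00000
-------
  10110

Answer: 10110 (22)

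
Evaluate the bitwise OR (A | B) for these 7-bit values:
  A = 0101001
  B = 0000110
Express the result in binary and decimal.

Apply | to each column (1 where either bit is 1):
  0101001
| 0000110
---------
  0101111

Answer: 0101111 (47)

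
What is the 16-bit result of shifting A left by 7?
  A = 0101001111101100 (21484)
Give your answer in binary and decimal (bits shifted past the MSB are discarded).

Shift left by 7: drop the top 7 bit(s), append 7 zero(s) on the right.
  0101001111101100  ->  discard [0101001], keep [111101100], append 0000000
= 1111011000000000

Answer: 1111011000000000 (62976)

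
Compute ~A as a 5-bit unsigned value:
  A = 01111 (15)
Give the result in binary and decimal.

Flip each bit (0->1, 1->0):
  01111
  10000

Answer: 10000 (16)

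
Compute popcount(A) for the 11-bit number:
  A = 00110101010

00110101010
1-bits at positions (from bit 0 = LSB): 1, 3, 5, 7, 8
Count = 5

Answer: 5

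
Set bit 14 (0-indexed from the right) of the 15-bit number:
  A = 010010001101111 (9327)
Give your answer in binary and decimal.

Mask = 1 << 14 = 100000000000000
Bit 14 of A is 0, so OR-ing with the mask flips it to 1.
  010010001101111
| 100000000000000
-----------------
  110010001101111

Answer: 110010001101111 (25711)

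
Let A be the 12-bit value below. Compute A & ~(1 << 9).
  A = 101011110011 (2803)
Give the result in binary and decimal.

Mask = ~(1 << 9) = 110111111111
Bit 9 of A is 1, so AND-ing with the mask clears it to 0.
  101011110011
& 110111111111
--------------
  100011110011

Answer: 100011110011 (2291)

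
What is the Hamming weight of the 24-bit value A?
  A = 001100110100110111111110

001100110100110111111110
1-bits at positions (from bit 0 = LSB): 1, 2, 3, 4, 5, 6, 7, 8, 10, 11, 14, 16, 17, 20, 21
Count = 15

Answer: 15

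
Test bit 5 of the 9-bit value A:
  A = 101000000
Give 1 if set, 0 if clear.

Bit 5 is the 6th from the right.
  101000000
     ^
That bit is 0.

Answer: 0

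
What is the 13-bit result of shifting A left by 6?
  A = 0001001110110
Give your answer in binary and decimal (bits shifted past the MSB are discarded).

Shift left by 6: drop the top 6 bit(s), append 6 zero(s) on the right.
  0001001110110  ->  discard [000100], keep [1110110], append 000000
= 1110110000000

Answer: 1110110000000 (7552)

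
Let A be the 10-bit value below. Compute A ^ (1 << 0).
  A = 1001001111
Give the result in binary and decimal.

Mask = 1 << 0 = 0000000001
Bit 0 of A is 1; XOR with the mask flips it to 0.
  1001001111
^ 0000000001
------------
  1001001110

Answer: 1001001110 (590)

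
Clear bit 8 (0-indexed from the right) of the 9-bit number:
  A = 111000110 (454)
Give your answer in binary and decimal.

Mask = ~(1 << 8) = 011111111
Bit 8 of A is 1, so AND-ing with the mask clears it to 0.
  111000110
& 011111111
-----------
  011000110

Answer: 011000110 (198)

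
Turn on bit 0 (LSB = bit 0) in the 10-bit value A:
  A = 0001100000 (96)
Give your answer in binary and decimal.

Mask = 1 << 0 = 0000000001
Bit 0 of A is 0, so OR-ing with the mask flips it to 1.
  0001100000
| 0000000001
------------
  0001100001

Answer: 0001100001 (97)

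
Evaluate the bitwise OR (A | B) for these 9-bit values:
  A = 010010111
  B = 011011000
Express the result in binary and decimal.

Apply | to each column (1 where either bit is 1):
  010010111
| 011011000
-----------
  011011111

Answer: 011011111 (223)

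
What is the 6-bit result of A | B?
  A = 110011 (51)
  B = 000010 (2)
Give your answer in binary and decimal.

Apply | to each column (1 where either bit is 1):
  110011
| 000010
--------
  110011

Answer: 110011 (51)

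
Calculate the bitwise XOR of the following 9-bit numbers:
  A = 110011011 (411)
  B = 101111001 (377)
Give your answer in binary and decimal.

Apply ^ to each column (1 where bits differ):
  110011011
^ 101111001
-----------
  011100010

Answer: 011100010 (226)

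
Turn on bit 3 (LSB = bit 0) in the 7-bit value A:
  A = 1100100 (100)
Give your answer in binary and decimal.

Mask = 1 << 3 = 0001000
Bit 3 of A is 0, so OR-ing with the mask flips it to 1.
  1100100
| 0001000
---------
  1101100

Answer: 1101100 (108)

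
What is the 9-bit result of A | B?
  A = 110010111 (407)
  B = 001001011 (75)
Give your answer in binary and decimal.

Apply | to each column (1 where either bit is 1):
  110010111
| 001001011
-----------
  111011111

Answer: 111011111 (479)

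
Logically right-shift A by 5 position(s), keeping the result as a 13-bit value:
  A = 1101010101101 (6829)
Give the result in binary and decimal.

Logical shift right by 5: drop the bottom 5 bit(s), prepend 5 zero(s) on the left.
  1101010101101  ->  keep [11010101], discard [01101], prepend 00000
= 0000011010101

Answer: 0000011010101 (213)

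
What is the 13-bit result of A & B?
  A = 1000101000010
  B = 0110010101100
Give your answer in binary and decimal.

Apply & to each column (1 only where both bits are 1):
  1000101000010
& 0110010101100
---------------
  0000000000000

Answer: 0000000000000 (0)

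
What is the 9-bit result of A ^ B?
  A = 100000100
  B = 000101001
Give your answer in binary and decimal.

Apply ^ to each column (1 where bits differ):
  100000100
^ 000101001
-----------
  100101101

Answer: 100101101 (301)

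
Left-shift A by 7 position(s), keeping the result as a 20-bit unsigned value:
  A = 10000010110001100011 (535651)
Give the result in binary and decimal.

Shift left by 7: drop the top 7 bit(s), append 7 zero(s) on the right.
  10000010110001100011  ->  discard [1000001], keep [0110001100011], append 0000000
= 01100011000110000000

Answer: 01100011000110000000 (405888)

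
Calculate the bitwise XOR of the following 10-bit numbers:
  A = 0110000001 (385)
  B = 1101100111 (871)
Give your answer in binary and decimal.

Apply ^ to each column (1 where bits differ):
  0110000001
^ 1101100111
------------
  1011100110

Answer: 1011100110 (742)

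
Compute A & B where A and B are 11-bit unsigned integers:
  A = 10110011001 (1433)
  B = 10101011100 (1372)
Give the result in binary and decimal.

Apply & to each column (1 only where both bits are 1):
  10110011001
& 10101011100
-------------
  10100011000

Answer: 10100011000 (1304)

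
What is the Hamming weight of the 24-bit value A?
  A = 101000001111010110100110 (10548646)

101000001111010110100110
1-bits at positions (from bit 0 = LSB): 1, 2, 5, 7, 8, 10, 12, 13, 14, 15, 21, 23
Count = 12

Answer: 12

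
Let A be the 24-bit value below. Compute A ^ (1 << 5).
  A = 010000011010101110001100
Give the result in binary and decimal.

Mask = 1 << 5 = 000000000000000000100000
Bit 5 of A is 0; XOR with the mask flips it to 1.
  010000011010101110001100
^ 000000000000000000100000
--------------------------
  010000011010101110101100

Answer: 010000011010101110101100 (4303788)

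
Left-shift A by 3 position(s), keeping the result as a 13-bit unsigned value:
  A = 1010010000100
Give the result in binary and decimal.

Shift left by 3: drop the top 3 bit(s), append 3 zero(s) on the right.
  1010010000100  ->  discard [101], keep [0010000100], append 000
= 0010000100000

Answer: 0010000100000 (1056)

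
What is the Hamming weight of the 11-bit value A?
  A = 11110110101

11110110101
1-bits at positions (from bit 0 = LSB): 0, 2, 4, 5, 7, 8, 9, 10
Count = 8

Answer: 8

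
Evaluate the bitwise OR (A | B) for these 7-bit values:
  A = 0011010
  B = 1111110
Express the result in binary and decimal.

Apply | to each column (1 where either bit is 1):
  0011010
| 1111110
---------
  1111110

Answer: 1111110 (126)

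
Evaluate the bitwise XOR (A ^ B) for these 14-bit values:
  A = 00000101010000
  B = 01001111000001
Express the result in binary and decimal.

Apply ^ to each column (1 where bits differ):
  00000101010000
^ 01001111000001
----------------
  01001010010001

Answer: 01001010010001 (4753)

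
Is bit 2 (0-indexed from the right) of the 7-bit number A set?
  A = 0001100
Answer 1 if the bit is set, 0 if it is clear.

Bit 2 is the 3rd from the right.
  0001100
      ^
That bit is 1.

Answer: 1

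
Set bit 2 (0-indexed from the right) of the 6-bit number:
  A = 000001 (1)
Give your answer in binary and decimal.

Mask = 1 << 2 = 000100
Bit 2 of A is 0, so OR-ing with the mask flips it to 1.
  000001
| 000100
--------
  000101

Answer: 000101 (5)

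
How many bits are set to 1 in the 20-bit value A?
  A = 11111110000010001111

11111110000010001111
1-bits at positions (from bit 0 = LSB): 0, 1, 2, 3, 7, 13, 14, 15, 16, 17, 18, 19
Count = 12

Answer: 12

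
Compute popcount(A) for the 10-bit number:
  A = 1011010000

1011010000
1-bits at positions (from bit 0 = LSB): 4, 6, 7, 9
Count = 4

Answer: 4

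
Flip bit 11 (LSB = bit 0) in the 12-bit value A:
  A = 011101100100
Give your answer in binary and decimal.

Mask = 1 << 11 = 100000000000
Bit 11 of A is 0; XOR with the mask flips it to 1.
  011101100100
^ 100000000000
--------------
  111101100100

Answer: 111101100100 (3940)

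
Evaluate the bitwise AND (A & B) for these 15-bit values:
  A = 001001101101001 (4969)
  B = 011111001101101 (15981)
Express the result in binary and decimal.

Apply & to each column (1 only where both bits are 1):
  001001101101001
& 011111001101101
-----------------
  001001001101001

Answer: 001001001101001 (4713)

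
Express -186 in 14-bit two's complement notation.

1. Binary of +186:  00000010111010
2. Invert bits:     11111101000101
3. Add 1:           11111101000110

Answer: 11111101000110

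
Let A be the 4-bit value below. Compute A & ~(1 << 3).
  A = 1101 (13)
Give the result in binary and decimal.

Mask = ~(1 << 3) = 0111
Bit 3 of A is 1, so AND-ing with the mask clears it to 0.
  1101
& 0111
------
  0101

Answer: 0101 (5)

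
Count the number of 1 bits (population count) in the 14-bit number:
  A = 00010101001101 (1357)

00010101001101
1-bits at positions (from bit 0 = LSB): 0, 2, 3, 6, 8, 10
Count = 6

Answer: 6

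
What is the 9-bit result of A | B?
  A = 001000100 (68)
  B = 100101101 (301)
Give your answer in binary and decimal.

Apply | to each column (1 where either bit is 1):
  001000100
| 100101101
-----------
  101101101

Answer: 101101101 (365)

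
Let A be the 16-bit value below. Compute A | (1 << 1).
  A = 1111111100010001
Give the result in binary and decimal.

Mask = 1 << 1 = 0000000000000010
Bit 1 of A is 0, so OR-ing with the mask flips it to 1.
  1111111100010001
| 0000000000000010
------------------
  1111111100010011

Answer: 1111111100010011 (65299)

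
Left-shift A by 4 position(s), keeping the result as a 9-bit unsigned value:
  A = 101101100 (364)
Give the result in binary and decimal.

Shift left by 4: drop the top 4 bit(s), append 4 zero(s) on the right.
  101101100  ->  discard [1011], keep [01100], append 0000
= 011000000

Answer: 011000000 (192)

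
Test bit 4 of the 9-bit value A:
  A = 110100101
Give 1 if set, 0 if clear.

Bit 4 is the 5th from the right.
  110100101
      ^
That bit is 0.

Answer: 0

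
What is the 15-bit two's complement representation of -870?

1. Binary of +870:  000001101100110
2. Invert bits:     111110010011001
3. Add 1:           111110010011010

Answer: 111110010011010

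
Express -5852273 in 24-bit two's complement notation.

1. Binary of +5852273:  010110010100110001110001
2. Invert bits:     101001101011001110001110
3. Add 1:           101001101011001110001111

Answer: 101001101011001110001111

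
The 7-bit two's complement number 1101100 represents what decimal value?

MSB is 1, so the value is negative. Find the magnitude:
1. Invert bits:  0010011
2. Add 1:        0010100  = 20
3. Apply sign:   -20

Answer: -20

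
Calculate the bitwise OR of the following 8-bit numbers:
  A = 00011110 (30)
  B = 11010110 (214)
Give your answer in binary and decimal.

Apply | to each column (1 where either bit is 1):
  00011110
| 11010110
----------
  11011110

Answer: 11011110 (222)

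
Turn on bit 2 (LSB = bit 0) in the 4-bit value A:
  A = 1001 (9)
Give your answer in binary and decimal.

Mask = 1 << 2 = 0100
Bit 2 of A is 0, so OR-ing with the mask flips it to 1.
  1001
| 0100
------
  1101

Answer: 1101 (13)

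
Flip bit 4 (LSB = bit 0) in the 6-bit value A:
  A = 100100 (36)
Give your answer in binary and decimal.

Mask = 1 << 4 = 010000
Bit 4 of A is 0; XOR with the mask flips it to 1.
  100100
^ 010000
--------
  110100

Answer: 110100 (52)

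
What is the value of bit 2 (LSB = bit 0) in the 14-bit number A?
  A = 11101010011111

Bit 2 is the 3rd from the right.
  11101010011111
             ^
That bit is 1.

Answer: 1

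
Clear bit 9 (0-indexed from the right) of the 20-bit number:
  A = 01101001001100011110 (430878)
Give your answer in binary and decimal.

Mask = ~(1 << 9) = 11111111110111111111
Bit 9 of A is 1, so AND-ing with the mask clears it to 0.
  01101001001100011110
& 11111111110111111111
----------------------
  01101001000100011110

Answer: 01101001000100011110 (430366)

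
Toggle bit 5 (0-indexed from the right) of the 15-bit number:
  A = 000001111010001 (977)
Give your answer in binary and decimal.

Mask = 1 << 5 = 000000000100000
Bit 5 of A is 0; XOR with the mask flips it to 1.
  000001111010001
^ 000000000100000
-----------------
  000001111110001

Answer: 000001111110001 (1009)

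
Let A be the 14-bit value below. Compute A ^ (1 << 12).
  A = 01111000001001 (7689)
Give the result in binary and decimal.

Mask = 1 << 12 = 01000000000000
Bit 12 of A is 1; XOR with the mask flips it to 0.
  01111000001001
^ 01000000000000
----------------
  00111000001001

Answer: 00111000001001 (3593)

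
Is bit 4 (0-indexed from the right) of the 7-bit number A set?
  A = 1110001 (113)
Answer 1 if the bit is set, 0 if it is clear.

Bit 4 is the 5th from the right.
  1110001
    ^
That bit is 1.

Answer: 1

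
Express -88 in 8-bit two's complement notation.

1. Binary of +88:  01011000
2. Invert bits:     10100111
3. Add 1:           10101000

Answer: 10101000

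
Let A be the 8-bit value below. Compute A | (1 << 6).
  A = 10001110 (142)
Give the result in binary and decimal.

Mask = 1 << 6 = 01000000
Bit 6 of A is 0, so OR-ing with the mask flips it to 1.
  10001110
| 01000000
----------
  11001110

Answer: 11001110 (206)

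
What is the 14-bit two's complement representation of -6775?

1. Binary of +6775:  01101001110111
2. Invert bits:     10010110001000
3. Add 1:           10010110001001

Answer: 10010110001001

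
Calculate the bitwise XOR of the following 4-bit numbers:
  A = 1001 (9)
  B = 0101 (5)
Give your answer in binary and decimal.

Apply ^ to each column (1 where bits differ):
  1001
^ 0101
------
  1100

Answer: 1100 (12)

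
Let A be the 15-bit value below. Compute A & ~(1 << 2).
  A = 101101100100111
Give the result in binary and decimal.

Mask = ~(1 << 2) = 111111111111011
Bit 2 of A is 1, so AND-ing with the mask clears it to 0.
  101101100100111
& 111111111111011
-----------------
  101101100100011

Answer: 101101100100011 (23331)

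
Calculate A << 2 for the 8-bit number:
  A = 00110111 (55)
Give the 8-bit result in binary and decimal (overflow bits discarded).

Shift left by 2: drop the top 2 bit(s), append 2 zero(s) on the right.
  00110111  ->  discard [00], keep [110111], append 00
= 11011100

Answer: 11011100 (220)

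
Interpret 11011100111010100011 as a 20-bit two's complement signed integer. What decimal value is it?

MSB is 1, so the value is negative. Find the magnitude:
1. Invert bits:  00100011000101011100
2. Add 1:        00100011000101011101  = 143709
3. Apply sign:   -143709

Answer: -143709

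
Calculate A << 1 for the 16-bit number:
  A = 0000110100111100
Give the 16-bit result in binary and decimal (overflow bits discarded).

Shift left by 1: drop the top 1 bit(s), append 1 zero(s) on the right.
  0000110100111100  ->  discard [0], keep [000110100111100], append 0
= 0001101001111000

Answer: 0001101001111000 (6776)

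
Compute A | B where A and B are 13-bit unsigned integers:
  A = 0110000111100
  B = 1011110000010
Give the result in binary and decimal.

Apply | to each column (1 where either bit is 1):
  0110000111100
| 1011110000010
---------------
  1111110111110

Answer: 1111110111110 (8126)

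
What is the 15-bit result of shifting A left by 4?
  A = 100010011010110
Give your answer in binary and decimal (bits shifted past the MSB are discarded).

Shift left by 4: drop the top 4 bit(s), append 4 zero(s) on the right.
  100010011010110  ->  discard [1000], keep [10011010110], append 0000
= 100110101100000

Answer: 100110101100000 (19808)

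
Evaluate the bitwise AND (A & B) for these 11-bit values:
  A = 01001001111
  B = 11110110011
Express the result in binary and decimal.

Apply & to each column (1 only where both bits are 1):
  01001001111
& 11110110011
-------------
  01000000011

Answer: 01000000011 (515)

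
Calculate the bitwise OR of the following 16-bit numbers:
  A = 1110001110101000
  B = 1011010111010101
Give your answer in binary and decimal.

Apply | to each column (1 where either bit is 1):
  1110001110101000
| 1011010111010101
------------------
  1111011111111101

Answer: 1111011111111101 (63485)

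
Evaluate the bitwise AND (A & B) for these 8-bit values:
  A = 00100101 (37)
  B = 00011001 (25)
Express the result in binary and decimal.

Apply & to each column (1 only where both bits are 1):
  00100101
& 00011001
----------
  00000001

Answer: 00000001 (1)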